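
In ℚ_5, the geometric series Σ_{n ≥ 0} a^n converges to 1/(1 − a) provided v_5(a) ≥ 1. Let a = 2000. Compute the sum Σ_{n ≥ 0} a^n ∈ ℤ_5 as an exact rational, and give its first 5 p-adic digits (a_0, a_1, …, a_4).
Σ a^n = 1/(1 − a) = -1/1999;  first 5 digits = (1, 0, 0, 1, 3)

v_5(a) = 3 ≥ 1, so the series converges in ℤ_5 to 1/(1 − a) = 1/(1 − 2000) = -1/1999. Expand this rational in ℤ_5: compute digits iteratively via d_i = x_i mod 5, x_{i+1} = (x_i − d_i)/5. The first 5 digits are (1, 0, 0, 1, 3).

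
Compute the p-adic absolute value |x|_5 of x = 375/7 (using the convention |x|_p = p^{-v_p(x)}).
|375/7|_5 = 1/125

Step 1 — compute v_5(x) by factoring powers of 5 out of the numerator and denominator: v_5(375/7) = 3. Step 2 — apply |x|_p = p^{-v_p(x)} = 5^{-3} = 1/125.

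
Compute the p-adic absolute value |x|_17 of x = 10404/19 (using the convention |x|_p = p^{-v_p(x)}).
|10404/19|_17 = 1/289

Step 1 — compute v_17(x) by factoring powers of 17 out of the numerator and denominator: v_17(10404/19) = 2. Step 2 — apply |x|_p = p^{-v_p(x)} = 17^{-2} = 1/289.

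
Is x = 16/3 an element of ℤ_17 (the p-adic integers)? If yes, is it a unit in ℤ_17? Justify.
x ∈ ℤ_17^× (unit); v_17(x) = 0

ℤ_17 = {x ∈ ℚ_17 : v_17(x) ≥ 0} and ℤ_17^× = {x ∈ ℤ_17 : v_17(x) = 0}. Here v_17(16/3) = v_17(num) − v_17(den) = 0; compare against these criteria.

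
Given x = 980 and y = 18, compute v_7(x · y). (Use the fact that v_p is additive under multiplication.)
v_7(17640) = 2

v_p(x) = 2 (factor: 980 = 7^2 · 20); v_p(y) = 0 (factor: 18 = 7^0 · 18). Additivity: v_p(xy) = v_p(x) + v_p(y) = 2 + 0 = 2. (Direct check: xy = 17640 = 7^2 · (360).)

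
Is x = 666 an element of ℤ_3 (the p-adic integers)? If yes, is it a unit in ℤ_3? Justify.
x ∈ ℤ_3 but not a unit; v_3(x) = 2 > 0

ℤ_3 = {x ∈ ℚ_3 : v_3(x) ≥ 0} and ℤ_3^× = {x ∈ ℤ_3 : v_3(x) = 0}. Here v_3(666) = v_3(num) − v_3(den) = 2; compare against these criteria.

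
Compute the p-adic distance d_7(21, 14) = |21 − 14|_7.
d_7(21, 14) = 1/7

Step 1 — x − y = 21 − 14 = 7. Step 2 — v_7(7) = 1 (factor: 7 = (7^1 · 1); the sign does not affect v_p). Step 3 — |x − y|_7 = 7^{-1} = 1/7.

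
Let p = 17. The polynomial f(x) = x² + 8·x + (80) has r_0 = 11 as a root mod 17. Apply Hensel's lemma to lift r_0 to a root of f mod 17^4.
r_3 = 52898 (mod 83521)

Hensel: r_{i+1} = r_i − f(r_i)·(f′(r_i))^{-1} mod 17^{i+2}, f′(x) = 2x + 8. Iterate:
  r_0 = 11 (mod 17)
  r_1 = 11 (mod 289)
  r_2 = 3768 (mod 4913)
  r_3 = 52898 (mod 83521)
Final: r = 52898 satisfies f(r) ≡ 0 mod 17^4.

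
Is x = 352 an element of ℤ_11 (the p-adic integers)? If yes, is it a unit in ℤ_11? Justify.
x ∈ ℤ_11 but not a unit; v_11(x) = 1 > 0

ℤ_11 = {x ∈ ℚ_11 : v_11(x) ≥ 0} and ℤ_11^× = {x ∈ ℤ_11 : v_11(x) = 0}. Here v_11(352) = v_11(num) − v_11(den) = 1; compare against these criteria.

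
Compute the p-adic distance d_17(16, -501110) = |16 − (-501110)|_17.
d_17(16, -501110) = 1/83521

Step 1 — x − y = 16 − (-501110) = 501126. Step 2 — v_17(501126) = 4 (factor: 501126 = (17^4 · 6); the sign does not affect v_p). Step 3 — |x − y|_17 = 17^{-4} = 1/83521.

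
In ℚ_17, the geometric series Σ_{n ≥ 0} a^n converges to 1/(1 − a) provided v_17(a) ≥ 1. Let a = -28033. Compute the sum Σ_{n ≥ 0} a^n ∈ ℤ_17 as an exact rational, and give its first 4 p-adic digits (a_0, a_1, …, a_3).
Σ a^n = 1/(1 − a) = 1/28034;  first 4 digits = (1, 0, 5, 11)

v_17(a) = 2 ≥ 1, so the series converges in ℤ_17 to 1/(1 − a) = 1/(1 − (-28033)) = 1/28034. Expand this rational in ℤ_17: compute digits iteratively via d_i = x_i mod 17, x_{i+1} = (x_i − d_i)/17. The first 4 digits are (1, 0, 5, 11).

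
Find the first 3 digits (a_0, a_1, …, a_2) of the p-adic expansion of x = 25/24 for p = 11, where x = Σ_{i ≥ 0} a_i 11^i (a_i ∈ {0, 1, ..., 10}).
(a_0, …, a_2) = (7, 10, 5)

v_11(25/24) = 0 (numerator and denominator both coprime to 11), so x ∈ ℤ_11^×. Compute digits iteratively via a_i = x_i mod 11, x_{i+1} = (x_i − a_i)/11, with x_0 = x:
  x_0 = 25/24;  a_0 = 7;  x_1 = (x_0 − 7)/11 = -13/24
  x_1 = -13/24;  a_1 = 10;  x_2 = (x_1 − 10)/11 = -23/24
  x_2 = -23/24;  a_2 = 5;  x_3 = (x_2 − 5)/11 = -13/24
Digits: (7, 10, 5).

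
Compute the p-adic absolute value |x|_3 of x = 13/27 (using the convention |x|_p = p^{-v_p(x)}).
|13/27|_3 = 27

Step 1 — compute v_3(x) by factoring powers of 3 out of the numerator and denominator: v_3(13/27) = -3. Step 2 — apply |x|_p = p^{-v_p(x)} = 3^{3} = 27.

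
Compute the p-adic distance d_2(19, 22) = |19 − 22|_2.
d_2(19, 22) = 1

Step 1 — x − y = 19 − 22 = -3. Step 2 — v_2(-3) = 0 (factor: -3 = −(2^0 · 3); the sign does not affect v_p). Step 3 — |x − y|_2 = 2^{0} = 1.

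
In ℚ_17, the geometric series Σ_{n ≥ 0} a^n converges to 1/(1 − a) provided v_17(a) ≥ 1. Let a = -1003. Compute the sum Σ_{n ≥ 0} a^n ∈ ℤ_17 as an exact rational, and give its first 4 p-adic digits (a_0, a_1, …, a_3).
Σ a^n = 1/(1 − a) = 1/1004;  first 4 digits = (1, 9, 9, 15)

v_17(a) = 1 ≥ 1, so the series converges in ℤ_17 to 1/(1 − a) = 1/(1 − (-1003)) = 1/1004. Expand this rational in ℤ_17: compute digits iteratively via d_i = x_i mod 17, x_{i+1} = (x_i − d_i)/17. The first 4 digits are (1, 9, 9, 15).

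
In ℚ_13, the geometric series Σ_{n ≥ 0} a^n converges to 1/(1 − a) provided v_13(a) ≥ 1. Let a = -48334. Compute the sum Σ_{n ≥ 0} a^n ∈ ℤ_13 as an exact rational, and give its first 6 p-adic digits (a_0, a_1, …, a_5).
Σ a^n = 1/(1 − a) = 1/48335;  first 6 digits = (1, 0, 0, 4, 11, 12)

v_13(a) = 3 ≥ 1, so the series converges in ℤ_13 to 1/(1 − a) = 1/(1 − (-48334)) = 1/48335. Expand this rational in ℤ_13: compute digits iteratively via d_i = x_i mod 13, x_{i+1} = (x_i − d_i)/13. The first 6 digits are (1, 0, 0, 4, 11, 12).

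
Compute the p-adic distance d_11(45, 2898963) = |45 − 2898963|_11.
d_11(45, 2898963) = 1/161051

Step 1 — x − y = 45 − 2898963 = -2898918. Step 2 — v_11(-2898918) = 5 (factor: -2898918 = −(11^5 · 18); the sign does not affect v_p). Step 3 — |x − y|_11 = 11^{-5} = 1/161051.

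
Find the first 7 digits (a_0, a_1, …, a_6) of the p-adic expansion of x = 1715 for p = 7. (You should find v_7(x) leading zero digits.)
(a_0, …, a_6) = (0, 0, 0, 5, 0, 0, 0)

v_7(1715) = 3, so a_0 = ... = a_2 = 0. Factor out: x = 7^3 · u with u = 5 a unit in ℤ_7. Expand u iteratively via a_{v+i} = u_i mod 7, u_{i+1} = (u_i − a_{v+i})/7:
  u_0 = 5;  a_3 = 5;  u_1 = (u_0 − 5)/7 = 0
  u_1 = 0;  a_4 = 0;  u_2 = (u_1 − 0)/7 = 0
  u_2 = 0;  a_5 = 0;  u_3 = (u_2 − 0)/7 = 0
  u_3 = 0;  a_6 = 0;  u_4 = (u_3 − 0)/7 = 0
Digits: (0, 0, 0, 5, 0, 0, 0).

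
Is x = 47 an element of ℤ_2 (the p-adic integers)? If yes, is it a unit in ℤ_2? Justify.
x ∈ ℤ_2^× (unit); v_2(x) = 0

ℤ_2 = {x ∈ ℚ_2 : v_2(x) ≥ 0} and ℤ_2^× = {x ∈ ℤ_2 : v_2(x) = 0}. Here v_2(47) = v_2(num) − v_2(den) = 0; compare against these criteria.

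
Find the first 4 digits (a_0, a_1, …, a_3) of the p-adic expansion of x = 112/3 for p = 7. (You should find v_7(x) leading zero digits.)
(a_0, …, a_3) = (0, 3, 5, 4)

v_7(112/3) = 1, so a_0 = ... = a_0 = 0. Factor out: x = 7^1 · u with u = 16/3 a unit in ℤ_7. Expand u iteratively via a_{v+i} = u_i mod 7, u_{i+1} = (u_i − a_{v+i})/7:
  u_0 = 16/3;  a_1 = 3;  u_1 = (u_0 − 3)/7 = 1/3
  u_1 = 1/3;  a_2 = 5;  u_2 = (u_1 − 5)/7 = -2/3
  u_2 = -2/3;  a_3 = 4;  u_3 = (u_2 − 4)/7 = -2/3
Digits: (0, 3, 5, 4).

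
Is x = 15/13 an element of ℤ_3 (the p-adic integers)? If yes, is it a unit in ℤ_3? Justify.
x ∈ ℤ_3 but not a unit; v_3(x) = 1 > 0

ℤ_3 = {x ∈ ℚ_3 : v_3(x) ≥ 0} and ℤ_3^× = {x ∈ ℤ_3 : v_3(x) = 0}. Here v_3(15/13) = v_3(num) − v_3(den) = 1; compare against these criteria.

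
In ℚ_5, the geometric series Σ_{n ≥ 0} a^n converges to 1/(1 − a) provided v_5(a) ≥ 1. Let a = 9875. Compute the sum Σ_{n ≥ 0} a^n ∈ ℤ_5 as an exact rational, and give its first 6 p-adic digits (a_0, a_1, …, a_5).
Σ a^n = 1/(1 − a) = -1/9874;  first 6 digits = (1, 0, 0, 4, 0, 3)

v_5(a) = 3 ≥ 1, so the series converges in ℤ_5 to 1/(1 − a) = 1/(1 − 9875) = -1/9874. Expand this rational in ℤ_5: compute digits iteratively via d_i = x_i mod 5, x_{i+1} = (x_i − d_i)/5. The first 6 digits are (1, 0, 0, 4, 0, 3).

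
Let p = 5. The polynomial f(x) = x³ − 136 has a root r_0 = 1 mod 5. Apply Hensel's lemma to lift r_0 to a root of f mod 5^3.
r_2 = 21 (mod 125)

Hensel: r_{i+1} = r_i − f(r_i)/f′(r_i) mod 5^{i+2}, where f′(x) = 3x². Iterate:
  r_0 = 1 (mod 5)
  r_1 = 21 (mod 25)
  r_2 = 21 (mod 125)
Final: r = 21 with f(r) ≡ 0 mod 5^3.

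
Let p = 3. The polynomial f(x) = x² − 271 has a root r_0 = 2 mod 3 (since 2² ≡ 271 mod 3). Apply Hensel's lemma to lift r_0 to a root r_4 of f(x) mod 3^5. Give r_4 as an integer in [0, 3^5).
r_4 = 107 (mod 243)

Hensel's recurrence: r_{i+1} = r_i − f(r_i)·(f′(r_i))^{-1} mod 3^{i+2}, with f′(x) = 2x. Iterate:
  r_0 = 2 (mod 3)
  r_1 = 8 (mod 9)
  r_2 = 26 (mod 27)
  r_3 = 26 (mod 81)
  r_4 = 107 (mod 243)
Final: r_4 = 107, and one checks f(r_4) ≡ 0 mod 3^5.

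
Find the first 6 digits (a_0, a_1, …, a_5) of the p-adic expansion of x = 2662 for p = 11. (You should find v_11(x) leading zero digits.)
(a_0, …, a_5) = (0, 0, 0, 2, 0, 0)

v_11(2662) = 3, so a_0 = ... = a_2 = 0. Factor out: x = 11^3 · u with u = 2 a unit in ℤ_11. Expand u iteratively via a_{v+i} = u_i mod 11, u_{i+1} = (u_i − a_{v+i})/11:
  u_0 = 2;  a_3 = 2;  u_1 = (u_0 − 2)/11 = 0
  u_1 = 0;  a_4 = 0;  u_2 = (u_1 − 0)/11 = 0
  u_2 = 0;  a_5 = 0;  u_3 = (u_2 − 0)/11 = 0
Digits: (0, 0, 0, 2, 0, 0).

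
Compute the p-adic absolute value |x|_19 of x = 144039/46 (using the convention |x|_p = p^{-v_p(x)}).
|144039/46|_19 = 1/6859

Step 1 — compute v_19(x) by factoring powers of 19 out of the numerator and denominator: v_19(144039/46) = 3. Step 2 — apply |x|_p = p^{-v_p(x)} = 19^{-3} = 1/6859.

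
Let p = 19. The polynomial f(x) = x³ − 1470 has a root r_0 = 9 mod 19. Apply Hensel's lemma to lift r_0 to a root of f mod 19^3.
r_2 = 1719 (mod 6859)

Hensel: r_{i+1} = r_i − f(r_i)/f′(r_i) mod 19^{i+2}, where f′(x) = 3x². Iterate:
  r_0 = 9 (mod 19)
  r_1 = 275 (mod 361)
  r_2 = 1719 (mod 6859)
Final: r = 1719 with f(r) ≡ 0 mod 19^3.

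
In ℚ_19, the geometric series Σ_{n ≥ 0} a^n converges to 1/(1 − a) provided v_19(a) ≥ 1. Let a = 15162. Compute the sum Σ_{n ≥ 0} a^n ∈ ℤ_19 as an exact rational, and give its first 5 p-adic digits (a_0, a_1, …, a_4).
Σ a^n = 1/(1 − a) = -1/15161;  first 5 digits = (1, 0, 4, 2, 16)

v_19(a) = 2 ≥ 1, so the series converges in ℤ_19 to 1/(1 − a) = 1/(1 − 15162) = -1/15161. Expand this rational in ℤ_19: compute digits iteratively via d_i = x_i mod 19, x_{i+1} = (x_i − d_i)/19. The first 5 digits are (1, 0, 4, 2, 16).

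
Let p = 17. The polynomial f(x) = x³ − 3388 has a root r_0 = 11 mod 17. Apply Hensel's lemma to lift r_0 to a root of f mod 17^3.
r_2 = 113 (mod 4913)

Hensel: r_{i+1} = r_i − f(r_i)/f′(r_i) mod 17^{i+2}, where f′(x) = 3x². Iterate:
  r_0 = 11 (mod 17)
  r_1 = 113 (mod 289)
  r_2 = 113 (mod 4913)
Final: r = 113 with f(r) ≡ 0 mod 17^3.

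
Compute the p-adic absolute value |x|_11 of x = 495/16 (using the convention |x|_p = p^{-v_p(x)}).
|495/16|_11 = 1/11

Step 1 — compute v_11(x) by factoring powers of 11 out of the numerator and denominator: v_11(495/16) = 1. Step 2 — apply |x|_p = p^{-v_p(x)} = 11^{-1} = 1/11.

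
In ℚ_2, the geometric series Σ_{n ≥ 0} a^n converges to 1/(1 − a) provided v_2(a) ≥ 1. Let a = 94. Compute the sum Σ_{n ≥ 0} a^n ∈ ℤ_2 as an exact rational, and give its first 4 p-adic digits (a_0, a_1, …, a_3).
Σ a^n = 1/(1 − a) = -1/93;  first 4 digits = (1, 1, 0, 1)

v_2(a) = 1 ≥ 1, so the series converges in ℤ_2 to 1/(1 − a) = 1/(1 − 94) = -1/93. Expand this rational in ℤ_2: compute digits iteratively via d_i = x_i mod 2, x_{i+1} = (x_i − d_i)/2. The first 4 digits are (1, 1, 0, 1).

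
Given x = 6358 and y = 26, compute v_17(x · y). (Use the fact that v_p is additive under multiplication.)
v_17(165308) = 2

v_p(x) = 2 (factor: 6358 = 17^2 · 22); v_p(y) = 0 (factor: 26 = 17^0 · 26). Additivity: v_p(xy) = v_p(x) + v_p(y) = 2 + 0 = 2. (Direct check: xy = 165308 = 17^2 · (572).)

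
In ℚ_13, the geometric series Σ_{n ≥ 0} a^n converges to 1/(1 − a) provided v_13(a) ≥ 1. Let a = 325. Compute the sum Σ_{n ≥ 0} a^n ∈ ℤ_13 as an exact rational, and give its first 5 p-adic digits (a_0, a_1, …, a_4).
Σ a^n = 1/(1 − a) = -1/324;  first 5 digits = (1, 12, 2, 8, 10)

v_13(a) = 1 ≥ 1, so the series converges in ℤ_13 to 1/(1 − a) = 1/(1 − 325) = -1/324. Expand this rational in ℤ_13: compute digits iteratively via d_i = x_i mod 13, x_{i+1} = (x_i − d_i)/13. The first 5 digits are (1, 12, 2, 8, 10).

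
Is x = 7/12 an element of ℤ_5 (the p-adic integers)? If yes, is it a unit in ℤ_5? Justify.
x ∈ ℤ_5^× (unit); v_5(x) = 0

ℤ_5 = {x ∈ ℚ_5 : v_5(x) ≥ 0} and ℤ_5^× = {x ∈ ℤ_5 : v_5(x) = 0}. Here v_5(7/12) = v_5(num) − v_5(den) = 0; compare against these criteria.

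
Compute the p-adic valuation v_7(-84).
v_7(-84) = 1

v_7(n) is the largest exponent k such that 7^k divides n. Factor out: -84 = -7^1 · 12. (Sign doesn't affect v_p.) So v_7(-84) = 1.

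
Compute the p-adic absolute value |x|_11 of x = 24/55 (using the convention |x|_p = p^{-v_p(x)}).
|24/55|_11 = 11

Step 1 — compute v_11(x) by factoring powers of 11 out of the numerator and denominator: v_11(24/55) = -1. Step 2 — apply |x|_p = p^{-v_p(x)} = 11^{1} = 11.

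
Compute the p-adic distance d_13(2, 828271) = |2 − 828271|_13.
d_13(2, 828271) = 1/28561

Step 1 — x − y = 2 − 828271 = -828269. Step 2 — v_13(-828269) = 4 (factor: -828269 = −(13^4 · 29); the sign does not affect v_p). Step 3 — |x − y|_13 = 13^{-4} = 1/28561.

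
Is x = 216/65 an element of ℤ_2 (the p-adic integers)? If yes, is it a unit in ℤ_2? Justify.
x ∈ ℤ_2 but not a unit; v_2(x) = 3 > 0

ℤ_2 = {x ∈ ℚ_2 : v_2(x) ≥ 0} and ℤ_2^× = {x ∈ ℤ_2 : v_2(x) = 0}. Here v_2(216/65) = v_2(num) − v_2(den) = 3; compare against these criteria.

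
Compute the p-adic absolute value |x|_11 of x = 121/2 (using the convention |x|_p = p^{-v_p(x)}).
|121/2|_11 = 1/121

Step 1 — compute v_11(x) by factoring powers of 11 out of the numerator and denominator: v_11(121/2) = 2. Step 2 — apply |x|_p = p^{-v_p(x)} = 11^{-2} = 1/121.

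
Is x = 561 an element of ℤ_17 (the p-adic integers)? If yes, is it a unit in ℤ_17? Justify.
x ∈ ℤ_17 but not a unit; v_17(x) = 1 > 0

ℤ_17 = {x ∈ ℚ_17 : v_17(x) ≥ 0} and ℤ_17^× = {x ∈ ℤ_17 : v_17(x) = 0}. Here v_17(561) = v_17(num) − v_17(den) = 1; compare against these criteria.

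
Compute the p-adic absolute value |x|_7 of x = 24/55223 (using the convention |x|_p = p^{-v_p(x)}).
|24/55223|_7 = 2401

Step 1 — compute v_7(x) by factoring powers of 7 out of the numerator and denominator: v_7(24/55223) = -4. Step 2 — apply |x|_p = p^{-v_p(x)} = 7^{4} = 2401.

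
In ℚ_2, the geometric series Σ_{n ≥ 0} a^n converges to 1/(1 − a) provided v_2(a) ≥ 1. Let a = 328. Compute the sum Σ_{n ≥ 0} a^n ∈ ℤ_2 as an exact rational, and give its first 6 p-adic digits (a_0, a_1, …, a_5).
Σ a^n = 1/(1 − a) = -1/327;  first 6 digits = (1, 0, 0, 1, 0, 0)

v_2(a) = 3 ≥ 1, so the series converges in ℤ_2 to 1/(1 − a) = 1/(1 − 328) = -1/327. Expand this rational in ℤ_2: compute digits iteratively via d_i = x_i mod 2, x_{i+1} = (x_i − d_i)/2. The first 6 digits are (1, 0, 0, 1, 0, 0).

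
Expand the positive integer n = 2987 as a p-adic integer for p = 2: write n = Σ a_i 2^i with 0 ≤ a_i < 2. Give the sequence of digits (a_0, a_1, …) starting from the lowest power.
(a_0, a_1, …) = (1, 1, 0, 1, 0, 1, 0, 1, 1, 1, 0, 1)

Repeated division by 2 gives the digits low-to-high: 2987 = 1 + 1·2^1 + 1·2^3 + 1·2^5 + 1·2^7 + 1·2^8 + 1·2^9 + 1·2^11. Digit sequence: (1, 1, 0, 1, 0, 1, 0, 1, 1, 1, 0, 1).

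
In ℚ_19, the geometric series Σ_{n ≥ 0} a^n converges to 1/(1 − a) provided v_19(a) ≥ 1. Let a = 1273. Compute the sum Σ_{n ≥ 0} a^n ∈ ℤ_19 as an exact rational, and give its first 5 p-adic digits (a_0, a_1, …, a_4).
Σ a^n = 1/(1 − a) = -1/1272;  first 5 digits = (1, 10, 8, 1, 2)

v_19(a) = 1 ≥ 1, so the series converges in ℤ_19 to 1/(1 − a) = 1/(1 − 1273) = -1/1272. Expand this rational in ℤ_19: compute digits iteratively via d_i = x_i mod 19, x_{i+1} = (x_i − d_i)/19. The first 5 digits are (1, 10, 8, 1, 2).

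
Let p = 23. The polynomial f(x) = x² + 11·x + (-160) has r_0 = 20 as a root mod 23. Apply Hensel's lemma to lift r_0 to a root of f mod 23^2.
r_1 = 457 (mod 529)

Hensel: r_{i+1} = r_i − f(r_i)·(f′(r_i))^{-1} mod 23^{i+2}, f′(x) = 2x + 11. Iterate:
  r_0 = 20 (mod 23)
  r_1 = 457 (mod 529)
Final: r = 457 satisfies f(r) ≡ 0 mod 23^2.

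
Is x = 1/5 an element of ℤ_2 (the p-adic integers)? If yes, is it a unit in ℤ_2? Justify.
x ∈ ℤ_2^× (unit); v_2(x) = 0

ℤ_2 = {x ∈ ℚ_2 : v_2(x) ≥ 0} and ℤ_2^× = {x ∈ ℤ_2 : v_2(x) = 0}. Here v_2(1/5) = v_2(num) − v_2(den) = 0; compare against these criteria.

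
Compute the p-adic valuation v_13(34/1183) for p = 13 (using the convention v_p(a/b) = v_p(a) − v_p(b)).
v_13(34/1183) = -2

Factor powers of 13 from the numerator and denominator of the reduced fraction: 34 = 13^0 · 34 and 1183 = 13^2 · 7. Apply v_p(a/b) = v_p(a) − v_p(b): v_13(34/1183) = 0 − 2 = -2.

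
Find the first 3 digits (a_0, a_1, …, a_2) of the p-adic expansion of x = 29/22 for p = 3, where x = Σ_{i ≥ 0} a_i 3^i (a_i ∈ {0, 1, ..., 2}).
(a_0, …, a_2) = (2, 1, 0)

v_3(29/22) = 0 (numerator and denominator both coprime to 3), so x ∈ ℤ_3^×. Compute digits iteratively via a_i = x_i mod 3, x_{i+1} = (x_i − a_i)/3, with x_0 = x:
  x_0 = 29/22;  a_0 = 2;  x_1 = (x_0 − 2)/3 = -5/22
  x_1 = -5/22;  a_1 = 1;  x_2 = (x_1 − 1)/3 = -9/22
  x_2 = -9/22;  a_2 = 0;  x_3 = (x_2 − 0)/3 = -3/22
Digits: (2, 1, 0).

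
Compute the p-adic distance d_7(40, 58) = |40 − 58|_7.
d_7(40, 58) = 1

Step 1 — x − y = 40 − 58 = -18. Step 2 — v_7(-18) = 0 (factor: -18 = −(7^0 · 18); the sign does not affect v_p). Step 3 — |x − y|_7 = 7^{0} = 1.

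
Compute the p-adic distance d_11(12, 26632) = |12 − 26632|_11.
d_11(12, 26632) = 1/1331

Step 1 — x − y = 12 − 26632 = -26620. Step 2 — v_11(-26620) = 3 (factor: -26620 = −(11^3 · 20); the sign does not affect v_p). Step 3 — |x − y|_11 = 11^{-3} = 1/1331.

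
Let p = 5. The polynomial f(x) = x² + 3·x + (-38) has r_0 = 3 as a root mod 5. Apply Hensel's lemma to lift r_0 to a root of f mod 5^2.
r_1 = 8 (mod 25)

Hensel: r_{i+1} = r_i − f(r_i)·(f′(r_i))^{-1} mod 5^{i+2}, f′(x) = 2x + 3. Iterate:
  r_0 = 3 (mod 5)
  r_1 = 8 (mod 25)
Final: r = 8 satisfies f(r) ≡ 0 mod 5^2.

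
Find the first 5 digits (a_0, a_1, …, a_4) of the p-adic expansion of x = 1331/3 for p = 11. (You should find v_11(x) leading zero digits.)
(a_0, …, a_4) = (0, 0, 0, 4, 7)

v_11(1331/3) = 3, so a_0 = ... = a_2 = 0. Factor out: x = 11^3 · u with u = 1/3 a unit in ℤ_11. Expand u iteratively via a_{v+i} = u_i mod 11, u_{i+1} = (u_i − a_{v+i})/11:
  u_0 = 1/3;  a_3 = 4;  u_1 = (u_0 − 4)/11 = -1/3
  u_1 = -1/3;  a_4 = 7;  u_2 = (u_1 − 7)/11 = -2/3
Digits: (0, 0, 0, 4, 7).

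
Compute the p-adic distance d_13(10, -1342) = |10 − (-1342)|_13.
d_13(10, -1342) = 1/169

Step 1 — x − y = 10 − (-1342) = 1352. Step 2 — v_13(1352) = 2 (factor: 1352 = (13^2 · 8); the sign does not affect v_p). Step 3 — |x − y|_13 = 13^{-2} = 1/169.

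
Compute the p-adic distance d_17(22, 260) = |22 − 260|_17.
d_17(22, 260) = 1/17

Step 1 — x − y = 22 − 260 = -238. Step 2 — v_17(-238) = 1 (factor: -238 = −(17^1 · 14); the sign does not affect v_p). Step 3 — |x − y|_17 = 17^{-1} = 1/17.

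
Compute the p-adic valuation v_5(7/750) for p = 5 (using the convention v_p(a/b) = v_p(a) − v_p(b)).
v_5(7/750) = -3

Factor powers of 5 from the numerator and denominator of the reduced fraction: 7 = 5^0 · 7 and 750 = 5^3 · 6. Apply v_p(a/b) = v_p(a) − v_p(b): v_5(7/750) = 0 − 3 = -3.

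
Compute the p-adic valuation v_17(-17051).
v_17(-17051) = 2

v_17(n) is the largest exponent k such that 17^k divides n. Factor out: -17051 = -17^2 · 59. (Sign doesn't affect v_p.) So v_17(-17051) = 2.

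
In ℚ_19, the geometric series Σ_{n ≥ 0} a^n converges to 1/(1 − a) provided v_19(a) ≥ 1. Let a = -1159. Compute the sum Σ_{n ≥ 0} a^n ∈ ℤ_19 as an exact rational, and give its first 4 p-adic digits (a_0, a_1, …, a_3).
Σ a^n = 1/(1 − a) = 1/1160;  first 4 digits = (1, 15, 12, 17)

v_19(a) = 1 ≥ 1, so the series converges in ℤ_19 to 1/(1 − a) = 1/(1 − (-1159)) = 1/1160. Expand this rational in ℤ_19: compute digits iteratively via d_i = x_i mod 19, x_{i+1} = (x_i − d_i)/19. The first 4 digits are (1, 15, 12, 17).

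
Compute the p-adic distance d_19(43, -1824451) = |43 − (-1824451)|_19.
d_19(43, -1824451) = 1/130321

Step 1 — x − y = 43 − (-1824451) = 1824494. Step 2 — v_19(1824494) = 4 (factor: 1824494 = (19^4 · 14); the sign does not affect v_p). Step 3 — |x − y|_19 = 19^{-4} = 1/130321.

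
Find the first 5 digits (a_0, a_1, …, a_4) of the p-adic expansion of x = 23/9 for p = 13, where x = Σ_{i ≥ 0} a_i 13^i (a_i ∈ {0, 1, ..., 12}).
(a_0, …, a_4) = (4, 10, 5, 1, 10)

v_13(23/9) = 0 (numerator and denominator both coprime to 13), so x ∈ ℤ_13^×. Compute digits iteratively via a_i = x_i mod 13, x_{i+1} = (x_i − a_i)/13, with x_0 = x:
  x_0 = 23/9;  a_0 = 4;  x_1 = (x_0 − 4)/13 = -1/9
  x_1 = -1/9;  a_1 = 10;  x_2 = (x_1 − 10)/13 = -7/9
  x_2 = -7/9;  a_2 = 5;  x_3 = (x_2 − 5)/13 = -4/9
  x_3 = -4/9;  a_3 = 1;  x_4 = (x_3 − 1)/13 = -1/9
  x_4 = -1/9;  a_4 = 10;  x_5 = (x_4 − 10)/13 = -7/9
Digits: (4, 10, 5, 1, 10).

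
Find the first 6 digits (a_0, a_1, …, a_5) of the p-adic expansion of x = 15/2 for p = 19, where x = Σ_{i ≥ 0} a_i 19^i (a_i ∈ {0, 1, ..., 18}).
(a_0, …, a_5) = (17, 9, 9, 9, 9, 9)

v_19(15/2) = 0 (numerator and denominator both coprime to 19), so x ∈ ℤ_19^×. Compute digits iteratively via a_i = x_i mod 19, x_{i+1} = (x_i − a_i)/19, with x_0 = x:
  x_0 = 15/2;  a_0 = 17;  x_1 = (x_0 − 17)/19 = -1/2
  x_1 = -1/2;  a_1 = 9;  x_2 = (x_1 − 9)/19 = -1/2
  x_2 = -1/2;  a_2 = 9;  x_3 = (x_2 − 9)/19 = -1/2
  x_3 = -1/2;  a_3 = 9;  x_4 = (x_3 − 9)/19 = -1/2
  x_4 = -1/2;  a_4 = 9;  x_5 = (x_4 − 9)/19 = -1/2
  x_5 = -1/2;  a_5 = 9;  x_6 = (x_5 − 9)/19 = -1/2
Digits: (17, 9, 9, 9, 9, 9).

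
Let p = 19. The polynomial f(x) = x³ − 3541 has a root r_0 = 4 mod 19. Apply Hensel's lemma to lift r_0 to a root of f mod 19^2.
r_1 = 99 (mod 361)

Hensel: r_{i+1} = r_i − f(r_i)/f′(r_i) mod 19^{i+2}, where f′(x) = 3x². Iterate:
  r_0 = 4 (mod 19)
  r_1 = 99 (mod 361)
Final: r = 99 with f(r) ≡ 0 mod 19^2.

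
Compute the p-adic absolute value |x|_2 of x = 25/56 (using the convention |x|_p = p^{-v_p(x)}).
|25/56|_2 = 8

Step 1 — compute v_2(x) by factoring powers of 2 out of the numerator and denominator: v_2(25/56) = -3. Step 2 — apply |x|_p = p^{-v_p(x)} = 2^{3} = 8.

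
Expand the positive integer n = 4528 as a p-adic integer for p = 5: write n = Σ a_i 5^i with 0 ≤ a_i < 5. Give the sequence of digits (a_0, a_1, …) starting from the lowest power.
(a_0, a_1, …) = (3, 0, 1, 1, 2, 1)

Repeated division by 5 gives the digits low-to-high: 4528 = 3 + 1·5^2 + 1·5^3 + 2·5^4 + 1·5^5. Digit sequence: (3, 0, 1, 1, 2, 1).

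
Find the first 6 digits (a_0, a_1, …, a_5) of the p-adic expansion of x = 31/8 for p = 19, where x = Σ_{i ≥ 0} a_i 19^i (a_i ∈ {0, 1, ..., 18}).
(a_0, …, a_5) = (11, 2, 7, 2, 7, 2)

v_19(31/8) = 0 (numerator and denominator both coprime to 19), so x ∈ ℤ_19^×. Compute digits iteratively via a_i = x_i mod 19, x_{i+1} = (x_i − a_i)/19, with x_0 = x:
  x_0 = 31/8;  a_0 = 11;  x_1 = (x_0 − 11)/19 = -3/8
  x_1 = -3/8;  a_1 = 2;  x_2 = (x_1 − 2)/19 = -1/8
  x_2 = -1/8;  a_2 = 7;  x_3 = (x_2 − 7)/19 = -3/8
  x_3 = -3/8;  a_3 = 2;  x_4 = (x_3 − 2)/19 = -1/8
  x_4 = -1/8;  a_4 = 7;  x_5 = (x_4 − 7)/19 = -3/8
  x_5 = -3/8;  a_5 = 2;  x_6 = (x_5 − 2)/19 = -1/8
Digits: (11, 2, 7, 2, 7, 2).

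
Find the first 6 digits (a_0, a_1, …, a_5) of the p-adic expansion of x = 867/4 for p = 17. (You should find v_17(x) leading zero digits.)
(a_0, …, a_5) = (0, 0, 5, 4, 4, 4)

v_17(867/4) = 2, so a_0 = ... = a_1 = 0. Factor out: x = 17^2 · u with u = 3/4 a unit in ℤ_17. Expand u iteratively via a_{v+i} = u_i mod 17, u_{i+1} = (u_i − a_{v+i})/17:
  u_0 = 3/4;  a_2 = 5;  u_1 = (u_0 − 5)/17 = -1/4
  u_1 = -1/4;  a_3 = 4;  u_2 = (u_1 − 4)/17 = -1/4
  u_2 = -1/4;  a_4 = 4;  u_3 = (u_2 − 4)/17 = -1/4
  u_3 = -1/4;  a_5 = 4;  u_4 = (u_3 − 4)/17 = -1/4
Digits: (0, 0, 5, 4, 4, 4).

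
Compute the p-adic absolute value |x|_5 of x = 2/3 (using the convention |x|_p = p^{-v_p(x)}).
|2/3|_5 = 1

Step 1 — compute v_5(x) by factoring powers of 5 out of the numerator and denominator: v_5(2/3) = 0. Step 2 — apply |x|_p = p^{-v_p(x)} = 5^{0} = 1.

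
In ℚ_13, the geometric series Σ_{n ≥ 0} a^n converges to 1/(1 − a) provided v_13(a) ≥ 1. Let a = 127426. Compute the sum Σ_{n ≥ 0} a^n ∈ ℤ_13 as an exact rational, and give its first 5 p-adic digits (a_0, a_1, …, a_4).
Σ a^n = 1/(1 − a) = -1/127425;  first 5 digits = (1, 0, 0, 6, 4)

v_13(a) = 3 ≥ 1, so the series converges in ℤ_13 to 1/(1 − a) = 1/(1 − 127426) = -1/127425. Expand this rational in ℤ_13: compute digits iteratively via d_i = x_i mod 13, x_{i+1} = (x_i − d_i)/13. The first 5 digits are (1, 0, 0, 6, 4).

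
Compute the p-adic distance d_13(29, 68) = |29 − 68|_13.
d_13(29, 68) = 1/13

Step 1 — x − y = 29 − 68 = -39. Step 2 — v_13(-39) = 1 (factor: -39 = −(13^1 · 3); the sign does not affect v_p). Step 3 — |x − y|_13 = 13^{-1} = 1/13.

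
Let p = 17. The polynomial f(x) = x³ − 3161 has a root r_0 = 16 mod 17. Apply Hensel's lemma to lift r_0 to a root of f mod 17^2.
r_1 = 186 (mod 289)

Hensel: r_{i+1} = r_i − f(r_i)/f′(r_i) mod 17^{i+2}, where f′(x) = 3x². Iterate:
  r_0 = 16 (mod 17)
  r_1 = 186 (mod 289)
Final: r = 186 with f(r) ≡ 0 mod 17^2.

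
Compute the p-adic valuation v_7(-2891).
v_7(-2891) = 2

v_7(n) is the largest exponent k such that 7^k divides n. Factor out: -2891 = -7^2 · 59. (Sign doesn't affect v_p.) So v_7(-2891) = 2.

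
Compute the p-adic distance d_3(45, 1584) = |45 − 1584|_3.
d_3(45, 1584) = 1/81

Step 1 — x − y = 45 − 1584 = -1539. Step 2 — v_3(-1539) = 4 (factor: -1539 = −(3^4 · 19); the sign does not affect v_p). Step 3 — |x − y|_3 = 3^{-4} = 1/81.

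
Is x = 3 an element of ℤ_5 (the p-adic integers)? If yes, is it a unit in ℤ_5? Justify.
x ∈ ℤ_5^× (unit); v_5(x) = 0

ℤ_5 = {x ∈ ℚ_5 : v_5(x) ≥ 0} and ℤ_5^× = {x ∈ ℤ_5 : v_5(x) = 0}. Here v_5(3) = v_5(num) − v_5(den) = 0; compare against these criteria.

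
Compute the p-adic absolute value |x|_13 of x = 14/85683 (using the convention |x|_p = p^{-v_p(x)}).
|14/85683|_13 = 28561

Step 1 — compute v_13(x) by factoring powers of 13 out of the numerator and denominator: v_13(14/85683) = -4. Step 2 — apply |x|_p = p^{-v_p(x)} = 13^{4} = 28561.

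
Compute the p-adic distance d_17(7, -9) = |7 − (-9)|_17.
d_17(7, -9) = 1

Step 1 — x − y = 7 − (-9) = 16. Step 2 — v_17(16) = 0 (factor: 16 = (17^0 · 16); the sign does not affect v_p). Step 3 — |x − y|_17 = 17^{0} = 1.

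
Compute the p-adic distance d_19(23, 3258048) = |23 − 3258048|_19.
d_19(23, 3258048) = 1/130321

Step 1 — x − y = 23 − 3258048 = -3258025. Step 2 — v_19(-3258025) = 4 (factor: -3258025 = −(19^4 · 25); the sign does not affect v_p). Step 3 — |x − y|_19 = 19^{-4} = 1/130321.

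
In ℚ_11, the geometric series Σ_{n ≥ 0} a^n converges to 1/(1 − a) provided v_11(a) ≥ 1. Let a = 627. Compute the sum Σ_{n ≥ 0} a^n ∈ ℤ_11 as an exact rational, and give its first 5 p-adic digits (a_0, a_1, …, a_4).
Σ a^n = 1/(1 − a) = -1/626;  first 5 digits = (1, 2, 9, 6, 4)

v_11(a) = 1 ≥ 1, so the series converges in ℤ_11 to 1/(1 − a) = 1/(1 − 627) = -1/626. Expand this rational in ℤ_11: compute digits iteratively via d_i = x_i mod 11, x_{i+1} = (x_i − d_i)/11. The first 5 digits are (1, 2, 9, 6, 4).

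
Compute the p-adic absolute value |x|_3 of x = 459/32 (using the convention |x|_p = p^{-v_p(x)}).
|459/32|_3 = 1/27

Step 1 — compute v_3(x) by factoring powers of 3 out of the numerator and denominator: v_3(459/32) = 3. Step 2 — apply |x|_p = p^{-v_p(x)} = 3^{-3} = 1/27.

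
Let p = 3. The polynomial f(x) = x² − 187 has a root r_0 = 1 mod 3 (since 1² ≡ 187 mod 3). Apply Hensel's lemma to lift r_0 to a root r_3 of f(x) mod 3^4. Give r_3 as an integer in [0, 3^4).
r_3 = 76 (mod 81)

Hensel's recurrence: r_{i+1} = r_i − f(r_i)·(f′(r_i))^{-1} mod 3^{i+2}, with f′(x) = 2x. Iterate:
  r_0 = 1 (mod 3)
  r_1 = 4 (mod 9)
  r_2 = 22 (mod 27)
  r_3 = 76 (mod 81)
Final: r_3 = 76, and one checks f(r_3) ≡ 0 mod 3^4.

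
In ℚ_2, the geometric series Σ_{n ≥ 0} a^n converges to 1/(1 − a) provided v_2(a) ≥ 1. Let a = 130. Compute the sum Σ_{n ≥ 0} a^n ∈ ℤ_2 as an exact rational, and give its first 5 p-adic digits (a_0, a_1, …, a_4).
Σ a^n = 1/(1 − a) = -1/129;  first 5 digits = (1, 1, 1, 1, 1)

v_2(a) = 1 ≥ 1, so the series converges in ℤ_2 to 1/(1 − a) = 1/(1 − 130) = -1/129. Expand this rational in ℤ_2: compute digits iteratively via d_i = x_i mod 2, x_{i+1} = (x_i − d_i)/2. The first 5 digits are (1, 1, 1, 1, 1).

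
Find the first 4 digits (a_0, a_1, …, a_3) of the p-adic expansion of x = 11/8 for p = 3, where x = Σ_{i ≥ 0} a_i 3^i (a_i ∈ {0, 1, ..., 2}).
(a_0, …, a_3) = (1, 2, 2, 1)

v_3(11/8) = 0 (numerator and denominator both coprime to 3), so x ∈ ℤ_3^×. Compute digits iteratively via a_i = x_i mod 3, x_{i+1} = (x_i − a_i)/3, with x_0 = x:
  x_0 = 11/8;  a_0 = 1;  x_1 = (x_0 − 1)/3 = 1/8
  x_1 = 1/8;  a_1 = 2;  x_2 = (x_1 − 2)/3 = -5/8
  x_2 = -5/8;  a_2 = 2;  x_3 = (x_2 − 2)/3 = -7/8
  x_3 = -7/8;  a_3 = 1;  x_4 = (x_3 − 1)/3 = -5/8
Digits: (1, 2, 2, 1).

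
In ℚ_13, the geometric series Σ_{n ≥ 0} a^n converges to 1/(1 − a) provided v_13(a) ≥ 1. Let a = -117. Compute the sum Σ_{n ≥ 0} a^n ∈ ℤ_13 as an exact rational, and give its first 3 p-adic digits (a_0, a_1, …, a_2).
Σ a^n = 1/(1 − a) = 1/118;  first 3 digits = (1, 4, 2)

v_13(a) = 1 ≥ 1, so the series converges in ℤ_13 to 1/(1 − a) = 1/(1 − (-117)) = 1/118. Expand this rational in ℤ_13: compute digits iteratively via d_i = x_i mod 13, x_{i+1} = (x_i − d_i)/13. The first 3 digits are (1, 4, 2).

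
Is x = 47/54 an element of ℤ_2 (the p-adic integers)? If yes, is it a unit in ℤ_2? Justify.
x ∉ ℤ_2 (v_2(x) = -1 < 0)

ℤ_2 = {x ∈ ℚ_2 : v_2(x) ≥ 0} and ℤ_2^× = {x ∈ ℤ_2 : v_2(x) = 0}. Here v_2(47/54) = v_2(num) − v_2(den) = -1; compare against these criteria.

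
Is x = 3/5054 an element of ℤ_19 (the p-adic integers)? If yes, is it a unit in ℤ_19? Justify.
x ∉ ℤ_19 (v_19(x) = -2 < 0)

ℤ_19 = {x ∈ ℚ_19 : v_19(x) ≥ 0} and ℤ_19^× = {x ∈ ℤ_19 : v_19(x) = 0}. Here v_19(3/5054) = v_19(num) − v_19(den) = -2; compare against these criteria.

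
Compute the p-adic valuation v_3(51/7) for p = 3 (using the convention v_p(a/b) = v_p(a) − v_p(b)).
v_3(51/7) = 1

Factor powers of 3 from the numerator and denominator of the reduced fraction: 51 = 3^1 · 17 and 7 = 3^0 · 7. Apply v_p(a/b) = v_p(a) − v_p(b): v_3(51/7) = 1 − 0 = 1.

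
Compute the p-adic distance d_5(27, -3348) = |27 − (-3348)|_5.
d_5(27, -3348) = 1/125

Step 1 — x − y = 27 − (-3348) = 3375. Step 2 — v_5(3375) = 3 (factor: 3375 = (5^3 · 27); the sign does not affect v_p). Step 3 — |x − y|_5 = 5^{-3} = 1/125.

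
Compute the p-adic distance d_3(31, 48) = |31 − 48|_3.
d_3(31, 48) = 1

Step 1 — x − y = 31 − 48 = -17. Step 2 — v_3(-17) = 0 (factor: -17 = −(3^0 · 17); the sign does not affect v_p). Step 3 — |x − y|_3 = 3^{0} = 1.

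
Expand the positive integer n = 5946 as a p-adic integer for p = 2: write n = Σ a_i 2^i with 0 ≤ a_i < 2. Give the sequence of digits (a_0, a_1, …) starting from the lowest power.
(a_0, a_1, …) = (0, 1, 0, 1, 1, 1, 0, 0, 1, 1, 1, 0, 1)

Repeated division by 2 gives the digits low-to-high: 5946 = 1·2^1 + 1·2^3 + 1·2^4 + 1·2^5 + 1·2^8 + 1·2^9 + 1·2^10 + 1·2^12. Digit sequence: (0, 1, 0, 1, 1, 1, 0, 0, 1, 1, 1, 0, 1).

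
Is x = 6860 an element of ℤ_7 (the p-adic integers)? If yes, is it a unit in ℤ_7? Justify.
x ∈ ℤ_7 but not a unit; v_7(x) = 3 > 0

ℤ_7 = {x ∈ ℚ_7 : v_7(x) ≥ 0} and ℤ_7^× = {x ∈ ℤ_7 : v_7(x) = 0}. Here v_7(6860) = v_7(num) − v_7(den) = 3; compare against these criteria.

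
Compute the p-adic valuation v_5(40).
v_5(40) = 1

v_5(n) is the largest exponent k such that 5^k divides n. Factor out: 40 = 5^1 · 8. (Sign doesn't affect v_p.) So v_5(40) = 1.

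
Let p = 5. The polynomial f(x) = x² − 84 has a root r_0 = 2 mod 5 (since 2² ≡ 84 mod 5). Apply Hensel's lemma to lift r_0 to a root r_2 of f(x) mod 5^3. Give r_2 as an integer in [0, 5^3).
r_2 = 47 (mod 125)

Hensel's recurrence: r_{i+1} = r_i − f(r_i)·(f′(r_i))^{-1} mod 5^{i+2}, with f′(x) = 2x. Iterate:
  r_0 = 2 (mod 5)
  r_1 = 22 (mod 25)
  r_2 = 47 (mod 125)
Final: r_2 = 47, and one checks f(r_2) ≡ 0 mod 5^3.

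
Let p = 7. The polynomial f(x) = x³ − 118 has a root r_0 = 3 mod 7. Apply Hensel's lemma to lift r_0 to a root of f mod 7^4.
r_3 = 2264 (mod 2401)

Hensel: r_{i+1} = r_i − f(r_i)/f′(r_i) mod 7^{i+2}, where f′(x) = 3x². Iterate:
  r_0 = 3 (mod 7)
  r_1 = 10 (mod 49)
  r_2 = 206 (mod 343)
  r_3 = 2264 (mod 2401)
Final: r = 2264 with f(r) ≡ 0 mod 7^4.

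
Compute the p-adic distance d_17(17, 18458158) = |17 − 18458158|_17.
d_17(17, 18458158) = 1/1419857

Step 1 — x − y = 17 − 18458158 = -18458141. Step 2 — v_17(-18458141) = 5 (factor: -18458141 = −(17^5 · 13); the sign does not affect v_p). Step 3 — |x − y|_17 = 17^{-5} = 1/1419857.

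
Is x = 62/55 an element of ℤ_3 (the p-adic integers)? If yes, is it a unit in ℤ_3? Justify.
x ∈ ℤ_3^× (unit); v_3(x) = 0

ℤ_3 = {x ∈ ℚ_3 : v_3(x) ≥ 0} and ℤ_3^× = {x ∈ ℤ_3 : v_3(x) = 0}. Here v_3(62/55) = v_3(num) − v_3(den) = 0; compare against these criteria.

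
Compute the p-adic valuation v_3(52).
v_3(52) = 0

v_3(n) is the largest exponent k such that 3^k divides n. Factor out: 52 = 3^0 · 52. (Sign doesn't affect v_p.) So v_3(52) = 0.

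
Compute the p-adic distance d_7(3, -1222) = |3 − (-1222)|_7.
d_7(3, -1222) = 1/49

Step 1 — x − y = 3 − (-1222) = 1225. Step 2 — v_7(1225) = 2 (factor: 1225 = (7^2 · 25); the sign does not affect v_p). Step 3 — |x − y|_7 = 7^{-2} = 1/49.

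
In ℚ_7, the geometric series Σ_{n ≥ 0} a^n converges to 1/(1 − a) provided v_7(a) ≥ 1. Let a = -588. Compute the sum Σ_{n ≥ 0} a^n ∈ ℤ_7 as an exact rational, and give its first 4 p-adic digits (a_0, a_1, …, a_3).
Σ a^n = 1/(1 − a) = 1/589;  first 4 digits = (1, 0, 2, 5)

v_7(a) = 2 ≥ 1, so the series converges in ℤ_7 to 1/(1 − a) = 1/(1 − (-588)) = 1/589. Expand this rational in ℤ_7: compute digits iteratively via d_i = x_i mod 7, x_{i+1} = (x_i − d_i)/7. The first 4 digits are (1, 0, 2, 5).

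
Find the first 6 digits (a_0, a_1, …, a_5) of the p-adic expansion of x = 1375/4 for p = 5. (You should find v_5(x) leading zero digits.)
(a_0, …, a_5) = (0, 0, 0, 4, 1, 1)

v_5(1375/4) = 3, so a_0 = ... = a_2 = 0. Factor out: x = 5^3 · u with u = 11/4 a unit in ℤ_5. Expand u iteratively via a_{v+i} = u_i mod 5, u_{i+1} = (u_i − a_{v+i})/5:
  u_0 = 11/4;  a_3 = 4;  u_1 = (u_0 − 4)/5 = -1/4
  u_1 = -1/4;  a_4 = 1;  u_2 = (u_1 − 1)/5 = -1/4
  u_2 = -1/4;  a_5 = 1;  u_3 = (u_2 − 1)/5 = -1/4
Digits: (0, 0, 0, 4, 1, 1).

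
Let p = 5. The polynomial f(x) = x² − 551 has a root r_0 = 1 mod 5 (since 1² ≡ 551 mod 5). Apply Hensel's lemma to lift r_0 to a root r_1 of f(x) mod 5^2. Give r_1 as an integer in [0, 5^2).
r_1 = 1 (mod 25)

Hensel's recurrence: r_{i+1} = r_i − f(r_i)·(f′(r_i))^{-1} mod 5^{i+2}, with f′(x) = 2x. Iterate:
  r_0 = 1 (mod 5)
  r_1 = 1 (mod 25)
Final: r_1 = 1, and one checks f(r_1) ≡ 0 mod 5^2.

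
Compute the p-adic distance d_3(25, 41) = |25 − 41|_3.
d_3(25, 41) = 1

Step 1 — x − y = 25 − 41 = -16. Step 2 — v_3(-16) = 0 (factor: -16 = −(3^0 · 16); the sign does not affect v_p). Step 3 — |x − y|_3 = 3^{0} = 1.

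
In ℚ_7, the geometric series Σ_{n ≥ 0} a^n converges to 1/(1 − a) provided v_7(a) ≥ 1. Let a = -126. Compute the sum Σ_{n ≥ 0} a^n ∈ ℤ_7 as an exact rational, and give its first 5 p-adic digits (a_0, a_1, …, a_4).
Σ a^n = 1/(1 − a) = 1/127;  first 5 digits = (1, 3, 6, 2, 3)

v_7(a) = 1 ≥ 1, so the series converges in ℤ_7 to 1/(1 − a) = 1/(1 − (-126)) = 1/127. Expand this rational in ℤ_7: compute digits iteratively via d_i = x_i mod 7, x_{i+1} = (x_i − d_i)/7. The first 5 digits are (1, 3, 6, 2, 3).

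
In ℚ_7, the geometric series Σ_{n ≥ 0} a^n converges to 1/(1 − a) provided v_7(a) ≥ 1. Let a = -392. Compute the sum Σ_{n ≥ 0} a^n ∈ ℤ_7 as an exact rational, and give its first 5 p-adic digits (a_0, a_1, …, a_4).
Σ a^n = 1/(1 − a) = 1/393;  first 5 digits = (1, 0, 6, 5, 0)

v_7(a) = 2 ≥ 1, so the series converges in ℤ_7 to 1/(1 − a) = 1/(1 − (-392)) = 1/393. Expand this rational in ℤ_7: compute digits iteratively via d_i = x_i mod 7, x_{i+1} = (x_i − d_i)/7. The first 5 digits are (1, 0, 6, 5, 0).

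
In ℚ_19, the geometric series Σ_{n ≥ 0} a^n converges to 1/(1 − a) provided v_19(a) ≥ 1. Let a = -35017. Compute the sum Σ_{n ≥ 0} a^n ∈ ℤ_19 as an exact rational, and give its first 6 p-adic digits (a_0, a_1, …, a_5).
Σ a^n = 1/(1 − a) = 1/35018;  first 6 digits = (1, 0, 17, 13, 3, 1)

v_19(a) = 2 ≥ 1, so the series converges in ℤ_19 to 1/(1 − a) = 1/(1 − (-35017)) = 1/35018. Expand this rational in ℤ_19: compute digits iteratively via d_i = x_i mod 19, x_{i+1} = (x_i − d_i)/19. The first 6 digits are (1, 0, 17, 13, 3, 1).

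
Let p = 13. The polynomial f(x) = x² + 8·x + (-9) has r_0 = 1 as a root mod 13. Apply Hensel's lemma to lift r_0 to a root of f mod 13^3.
r_2 = 1 (mod 2197)

Hensel: r_{i+1} = r_i − f(r_i)·(f′(r_i))^{-1} mod 13^{i+2}, f′(x) = 2x + 8. Iterate:
  r_0 = 1 (mod 13)
  r_1 = 1 (mod 169)
  r_2 = 1 (mod 2197)
Final: r = 1 satisfies f(r) ≡ 0 mod 13^3.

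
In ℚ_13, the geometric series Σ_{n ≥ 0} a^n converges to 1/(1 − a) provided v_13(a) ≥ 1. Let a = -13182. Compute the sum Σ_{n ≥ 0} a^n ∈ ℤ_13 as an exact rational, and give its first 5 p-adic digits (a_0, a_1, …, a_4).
Σ a^n = 1/(1 − a) = 1/13183;  first 5 digits = (1, 0, 0, 7, 12)

v_13(a) = 3 ≥ 1, so the series converges in ℤ_13 to 1/(1 − a) = 1/(1 − (-13182)) = 1/13183. Expand this rational in ℤ_13: compute digits iteratively via d_i = x_i mod 13, x_{i+1} = (x_i − d_i)/13. The first 5 digits are (1, 0, 0, 7, 12).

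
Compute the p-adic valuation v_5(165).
v_5(165) = 1

v_5(n) is the largest exponent k such that 5^k divides n. Factor out: 165 = 5^1 · 33. (Sign doesn't affect v_p.) So v_5(165) = 1.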